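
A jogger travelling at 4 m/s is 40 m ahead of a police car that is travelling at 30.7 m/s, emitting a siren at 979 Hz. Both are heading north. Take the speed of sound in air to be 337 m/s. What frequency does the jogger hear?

The jogger is ahead, so the police car is moving toward it while the jogger is moving away from the police car.
With source approaching and observer receding, f' = f · (v − v_o)/(v − v_s).
f' = 979 × (337 − 4)/(337 − 30.7) = 979 × 333/306.3 ≈ 1064 Hz.

1064 Hz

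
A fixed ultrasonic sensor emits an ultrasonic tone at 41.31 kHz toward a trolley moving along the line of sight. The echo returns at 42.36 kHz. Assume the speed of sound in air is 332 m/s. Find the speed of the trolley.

4.2 m/s

Double Doppler shift off a moving reflector: f₂ = f₀ · (v + u)/(v − u) (u > 0 toward emitter).
Rearranging, u = v · (f₂ − f₀)/(f₂ + f₀) = 332 × 1.05/83.67 ≈ 4.2 m/s.
So the trolley is moving at 4.2 m/s toward the emitter.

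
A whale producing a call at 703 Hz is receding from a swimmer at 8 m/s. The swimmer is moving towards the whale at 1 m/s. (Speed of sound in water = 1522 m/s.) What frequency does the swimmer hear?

700 Hz

General Doppler shift: f' = f · (v + v_o)/(v + v_s).
f' = 703 × (1522 + 1)/(1522 + 8) = 703 × 1523/1530 ≈ 700 Hz.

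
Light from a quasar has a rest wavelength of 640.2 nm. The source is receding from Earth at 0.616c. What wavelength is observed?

Relativistic Doppler for wavelength: λ' = λ₀ · √((1 + β)/(1 − β)).
λ' = 640.2 × √(1.6160/0.3840) = 640.2 × 2.05142 ≈ 1313.3 nm.

1313.3 nm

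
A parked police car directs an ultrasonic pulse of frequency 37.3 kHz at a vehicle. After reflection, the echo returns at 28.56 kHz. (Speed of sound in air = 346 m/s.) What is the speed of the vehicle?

46 m/s

Double Doppler shift off a moving reflector: f₂ = f₀ · (v + u)/(v − u) (u > 0 toward emitter).
Rearranging, u = v · (f₂ − f₀)/(f₂ + f₀) = 346 × -8.74/65.86 ≈ -46 m/s.
So the vehicle is moving at 46 m/s away from the emitter.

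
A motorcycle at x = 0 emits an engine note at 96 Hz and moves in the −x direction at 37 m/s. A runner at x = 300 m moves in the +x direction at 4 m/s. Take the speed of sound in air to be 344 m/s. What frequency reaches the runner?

86 Hz

The observer lies on the +x side, so the source is heading away from the observer and the observer is heading away from the source.
Both move, so f' = f · (v − v_o)/(v + v_s).
f' = 96 × (344 − 4)/(344 + 37) = 96 × 340/381 ≈ 86 Hz.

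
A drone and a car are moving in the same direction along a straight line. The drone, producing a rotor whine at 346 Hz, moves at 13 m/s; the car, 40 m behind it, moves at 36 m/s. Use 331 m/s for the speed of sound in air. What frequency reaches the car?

The car is behind, so the drone is moving away from it while the car is moving toward the drone.
With source receding and observer approaching, f' = f · (v + v_o)/(v + v_s).
f' = 346 × (331 + 36)/(331 + 13) = 346 × 367/344 ≈ 369 Hz.

369 Hz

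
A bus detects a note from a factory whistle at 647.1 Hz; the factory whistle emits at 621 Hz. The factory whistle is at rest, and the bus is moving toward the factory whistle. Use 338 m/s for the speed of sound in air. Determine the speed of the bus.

14.2 m/s

f' = f · (v + v_o)/v ⇒ v_o = v · |f'/f − 1|.
v_o = 338 × |647.1/621 − 1| = 338 × 0.04203 ≈ 14.2 m/s.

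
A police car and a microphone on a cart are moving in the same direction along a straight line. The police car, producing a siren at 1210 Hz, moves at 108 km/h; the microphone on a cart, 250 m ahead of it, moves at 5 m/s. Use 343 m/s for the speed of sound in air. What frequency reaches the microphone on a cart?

108 km/h = 30 m/s.
The microphone on a cart is ahead, so the police car is moving toward it while the microphone on a cart is moving away from the police car.
Both move, so f' = f · (v − v_o)/(v − v_s).
f' = 1210 × (343 − 5)/(343 − 30) = 1210 × 338/313 ≈ 1307 Hz.

1307 Hz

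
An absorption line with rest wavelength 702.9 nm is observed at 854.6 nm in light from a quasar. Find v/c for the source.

0.193

λ'/λ₀ = 1.2158 > 1 (redshift), so the source is receding.
λ'/λ₀ = √((1 + β)/(1 − β)) for a receding source ⇒ β = (r² − 1)/(r² + 1) with r = λ'/λ₀.
β = (1.4782 − 1)/(1.4782 + 1) ≈ 0.193.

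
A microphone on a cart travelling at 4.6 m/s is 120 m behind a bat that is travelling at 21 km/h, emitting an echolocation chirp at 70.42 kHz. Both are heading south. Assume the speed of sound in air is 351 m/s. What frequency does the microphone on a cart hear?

70.2 kHz

21 km/h = 5.833 m/s.
The microphone on a cart is behind, so the bat is moving away from it while the microphone on a cart is moving toward the bat.
With source receding and observer approaching, f' = f · (v + v_o)/(v + v_s).
f' = 70.42 × (351 + 4.6)/(351 + 5.833) = 70.42 × 355.6/356.83 ≈ 70.2 kHz.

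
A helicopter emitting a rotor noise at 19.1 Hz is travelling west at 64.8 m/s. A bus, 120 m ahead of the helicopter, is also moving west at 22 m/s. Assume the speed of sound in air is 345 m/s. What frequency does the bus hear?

22.0 Hz

The bus is ahead, so the helicopter is moving toward it while the bus is moving away from the helicopter.
Both move, so f' = f · (v − v_o)/(v − v_s).
f' = 19.1 × (345 − 22)/(345 − 64.8) = 19.1 × 323/280.2 ≈ 22.0 Hz.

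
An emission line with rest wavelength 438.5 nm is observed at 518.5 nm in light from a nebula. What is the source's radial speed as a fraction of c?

0.166c

λ'/λ₀ = 1.1824 > 1 (redshift), so the source is receding.
λ'/λ₀ = √((1 + β)/(1 − β)) for a receding source ⇒ β = (r² − 1)/(r² + 1) with r = λ'/λ₀.
β = (1.3982 − 1)/(1.3982 + 1) ≈ 0.166.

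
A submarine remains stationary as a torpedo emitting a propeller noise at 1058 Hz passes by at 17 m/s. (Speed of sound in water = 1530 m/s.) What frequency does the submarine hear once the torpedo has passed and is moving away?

1046 Hz

Receding: f₂ = f · v/(v + v_s) = 1058 × 1530/1547 ≈ 1046 Hz.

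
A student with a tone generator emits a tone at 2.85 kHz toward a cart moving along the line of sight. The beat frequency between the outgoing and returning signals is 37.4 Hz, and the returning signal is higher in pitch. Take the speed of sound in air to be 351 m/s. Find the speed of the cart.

2.29 m/s

Double Doppler shift off a moving reflector: f₂ = f₀ · (v + u)/(v − u) (u > 0 toward emitter).
Returning signal is higher, so f₂ = f₀ + Δf = 2850 + 37.4 = 2887.4 Hz.
Rearranging, u = v · (f₂ − f₀)/(f₂ + f₀) = 351 × 37.4/5737.4 ≈ 2.29 m/s.
So the cart is moving at 2.29 m/s toward the emitter.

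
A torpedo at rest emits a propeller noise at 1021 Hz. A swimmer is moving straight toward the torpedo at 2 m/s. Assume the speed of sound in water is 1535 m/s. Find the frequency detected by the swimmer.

1022 Hz

Only the observer moves, toward the source, so f' = f · (v + v_o)/v.
f' = 1021 × (1535 + 2)/1535 = 1021 × 1537/1535 ≈ 1022 Hz.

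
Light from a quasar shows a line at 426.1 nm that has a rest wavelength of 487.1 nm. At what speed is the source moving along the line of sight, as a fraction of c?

λ'/λ₀ = 0.8748 < 1 (blueshift), so the source is approaching.
λ'/λ₀ = √((1 − β)/(1 + β)) for an approaching source ⇒ β = (1 − r²)/(1 + r²) with r = λ'/λ₀.
β = (1 − 0.7652)/(1 + 0.7652) ≈ 0.133.

0.133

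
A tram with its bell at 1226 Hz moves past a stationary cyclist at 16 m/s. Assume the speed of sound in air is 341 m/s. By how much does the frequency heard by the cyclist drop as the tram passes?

115 Hz

Approaching: f₁ = f · v/(v − v_s) = 1226 × 341/325 ≈ 1286 Hz.
Receding: f₂ = f · v/(v + v_s) = 1226 × 341/357 ≈ 1171 Hz.
Drop: f₁ − f₂ = 2f·v·v_s/(v² − v_s²) = 2 × 1226 × 341 × 16/(341² − 16²) ≈ 115 Hz.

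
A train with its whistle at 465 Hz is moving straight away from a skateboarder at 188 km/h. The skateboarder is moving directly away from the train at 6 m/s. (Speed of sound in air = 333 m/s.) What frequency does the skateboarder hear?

188 km/h = 52.22 m/s.
With source receding and observer receding, f' = f · (v − v_o)/(v + v_s).
f' = 465 × (333 − 6)/(333 + 52.22) = 465 × 327/385.22 ≈ 395 Hz.

395 Hz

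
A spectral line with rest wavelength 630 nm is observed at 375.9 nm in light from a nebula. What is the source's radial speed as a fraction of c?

λ'/λ₀ = 0.5967 < 1 (blueshift), so the source is approaching.
λ'/λ₀ = √((1 − β)/(1 + β)) for an approaching source ⇒ β = (1 − r²)/(1 + r²) with r = λ'/λ₀.
β = (1 − 0.3560)/(1 + 0.3560) ≈ 0.475.

0.475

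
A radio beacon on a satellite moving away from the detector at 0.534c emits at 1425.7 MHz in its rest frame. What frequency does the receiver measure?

785.8 MHz

Relativistic Doppler for frequency: f' = f₀ · √((1 − β)/(1 + β)).
f' = 1425.7 × √(0.4660/1.5340) = 1425.7 × 0.55116 ≈ 785.8 MHz.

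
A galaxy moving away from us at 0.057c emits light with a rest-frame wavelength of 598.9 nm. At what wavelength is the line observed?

Relativistic Doppler for wavelength: λ' = λ₀ · √((1 + β)/(1 − β)).
λ' = 598.9 × √(1.0570/0.9430) = 598.9 × 1.05872 ≈ 634.1 nm.

634.1 nm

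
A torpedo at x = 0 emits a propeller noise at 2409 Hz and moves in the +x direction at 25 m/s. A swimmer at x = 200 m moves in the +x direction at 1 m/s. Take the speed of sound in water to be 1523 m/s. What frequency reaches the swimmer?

2448 Hz

The observer lies on the +x side, so the source is heading toward the observer and the observer is heading away from the source.
General Doppler shift: f' = f · (v − v_o)/(v − v_s).
f' = 2409 × (1523 − 1)/(1523 − 25) = 2409 × 1522/1498 ≈ 2448 Hz.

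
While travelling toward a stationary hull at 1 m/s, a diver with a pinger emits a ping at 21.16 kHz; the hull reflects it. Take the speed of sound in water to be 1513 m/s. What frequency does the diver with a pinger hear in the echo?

21.2 kHz

The hull receives the sound from a moving source: f₁ = f₀ · v/(v − v_e) = 21.16 × 1513/1512 ≈ 21.2 kHz.
On the return leg the diver with a pinger is a moving observer: f₂ = f₁ · (v + v_e)/v = 21.2 × 1514/1513 ≈ 21.2 kHz.
Equivalently f₂ = f₀ · (v + v_e)/(v − v_e).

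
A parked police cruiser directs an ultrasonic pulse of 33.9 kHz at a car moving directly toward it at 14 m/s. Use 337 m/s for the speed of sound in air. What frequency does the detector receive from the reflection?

At the car (a moving observer), f₁ = f₀ · (v + u)/v = 33.9 × 351/337 ≈ 35.3 kHz.
On reflection it acts as a source moving toward the stationary detector: f₂ = f₁ · v/(v − u) = 35.3 × 337/323 ≈ 36.8 kHz.

36.8 kHz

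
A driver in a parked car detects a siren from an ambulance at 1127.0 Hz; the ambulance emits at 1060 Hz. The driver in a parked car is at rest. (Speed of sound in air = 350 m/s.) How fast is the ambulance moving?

f' > f, so the ambulance is approaching.
f' = f · v/(v − v_s) ⇒ v_s = v · |1 − f/f'|.
v_s = 350 × |1 − 1060/1127.0| = 350 × 0.05945 ≈ 20.8 m/s.

20.8 m/s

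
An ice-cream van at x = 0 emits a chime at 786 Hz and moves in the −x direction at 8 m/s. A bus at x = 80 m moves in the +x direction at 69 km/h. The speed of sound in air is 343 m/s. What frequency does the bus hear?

69 km/h = 19.17 m/s.
The observer lies on the +x side, so the source is heading away from the observer and the observer is heading away from the source.
With source receding and observer receding, f' = f · (v − v_o)/(v + v_s).
f' = 786 × (343 − 19.17)/(343 + 8) = 786 × 323.83/351 ≈ 725 Hz.

725 Hz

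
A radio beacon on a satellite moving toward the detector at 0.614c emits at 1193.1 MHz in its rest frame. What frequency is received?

Relativistic Doppler for frequency: f' = f₀ · √((1 + β)/(1 − β)).
f' = 1193.1 × √(1.6140/0.3860) = 1193.1 × 2.04483 ≈ 2439.7 MHz.

2439.7 MHz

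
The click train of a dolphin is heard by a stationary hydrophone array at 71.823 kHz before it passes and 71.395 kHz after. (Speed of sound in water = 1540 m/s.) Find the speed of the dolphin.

4.6 m/s

f₁/f₂ = (v + v_s)/(v − v_s), so v_s = v · (f₁ − f₂)/(f₁ + f₂).
v_s = 1540 × (71.823 − 71.395)/(71.823 + 71.395) = 1540 × 0.428/143.218 ≈ 4.6 m/s.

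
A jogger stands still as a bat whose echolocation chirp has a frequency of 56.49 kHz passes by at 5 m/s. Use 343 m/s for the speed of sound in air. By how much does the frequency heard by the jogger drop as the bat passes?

1.65 kHz

Approaching: f₁ = f · v/(v − v_s) = 56.49 × 343/338 ≈ 57.33 kHz.
Receding: f₂ = f · v/(v + v_s) = 56.49 × 343/348 ≈ 55.68 kHz.
Drop: f₁ − f₂ = 2f·v·v_s/(v² − v_s²) = 2 × 56.49 × 343 × 5/(343² − 5²) ≈ 1.65 kHz.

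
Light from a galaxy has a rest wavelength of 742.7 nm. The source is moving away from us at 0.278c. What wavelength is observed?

988.1 nm

Relativistic Doppler for wavelength: λ' = λ₀ · √((1 + β)/(1 − β)).
λ' = 742.7 × √(1.2780/0.7220) = 742.7 × 1.33044 ≈ 988.1 nm.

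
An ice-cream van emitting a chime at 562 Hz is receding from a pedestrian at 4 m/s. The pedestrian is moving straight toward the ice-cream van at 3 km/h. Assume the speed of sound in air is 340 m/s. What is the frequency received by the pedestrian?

557 Hz

3 km/h = 0.8333 m/s.
Both move, so f' = f · (v + v_o)/(v + v_s).
f' = 562 × (340 + 0.8333)/(340 + 4) = 562 × 340.83/344 ≈ 557 Hz.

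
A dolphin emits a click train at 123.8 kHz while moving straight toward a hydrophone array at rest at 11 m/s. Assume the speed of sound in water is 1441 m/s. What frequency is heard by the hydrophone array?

124.8 kHz

Only the source moves, toward the listener, so f' = f · v/(v − v_s).
f' = 123.8 × 1441/(1441 − 11) = 123.8 × 1441/1430 ≈ 124.8 kHz.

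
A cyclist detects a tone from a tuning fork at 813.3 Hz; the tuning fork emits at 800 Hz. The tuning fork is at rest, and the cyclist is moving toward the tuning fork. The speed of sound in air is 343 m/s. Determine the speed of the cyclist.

f' = f · (v + v_o)/v ⇒ v_o = v · |f'/f − 1|.
v_o = 343 × |813.3/800 − 1| = 343 × 0.01662 ≈ 5.7 m/s.

5.7 m/s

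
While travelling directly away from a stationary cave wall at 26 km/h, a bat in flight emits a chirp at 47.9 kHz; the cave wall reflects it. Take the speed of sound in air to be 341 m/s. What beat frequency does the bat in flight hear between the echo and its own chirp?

26 km/h = 7.222 m/s.
The cave wall receives the sound from a moving source: f₁ = f₀ · v/(v + v_e) = 47.9 × 341/348.22 ≈ 46.907 kHz.
On the return leg the bat in flight is a moving observer: f₂ = f₁ · (v − v_e)/v = 46.907 × 333.78/341 ≈ 45.913 kHz.
Equivalently f₂ = f₀ · (v − v_e)/(v + v_e).
Beat against the emitted tone (with f₀ = 47900 Hz): |f₂ − f₀| = 2v_e·f₀/(v + v_e) = 2 × 7.222 × 47900/348.22 ≈ 1987 Hz.

1987 Hz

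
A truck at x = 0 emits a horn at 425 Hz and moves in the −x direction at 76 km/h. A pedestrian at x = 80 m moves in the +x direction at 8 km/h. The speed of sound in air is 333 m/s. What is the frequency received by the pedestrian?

397 Hz

76 km/h = 21.11 m/s; 8 km/h = 2.222 m/s.
The observer lies on the +x side, so the source is heading away from the observer and the observer is heading away from the source.
With source receding and observer receding, f' = f · (v − v_o)/(v + v_s).
f' = 425 × (333 − 2.222)/(333 + 21.11) = 425 × 330.78/354.11 ≈ 397 Hz.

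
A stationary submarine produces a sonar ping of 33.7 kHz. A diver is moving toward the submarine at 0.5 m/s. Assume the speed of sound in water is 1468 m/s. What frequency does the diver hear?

Only the observer moves, toward the source, so f' = f · (v + v_o)/v.
f' = 33.7 × (1468 + 0.5)/1468 = 33.7 × 1468.5/1468 ≈ 33.7 kHz.

33.7 kHz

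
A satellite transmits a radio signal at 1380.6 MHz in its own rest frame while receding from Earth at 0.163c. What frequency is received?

1171.2 MHz

Relativistic Doppler for frequency: f' = f₀ · √((1 − β)/(1 + β)).
f' = 1380.6 × √(0.8370/1.1630) = 1380.6 × 0.84835 ≈ 1171.2 MHz.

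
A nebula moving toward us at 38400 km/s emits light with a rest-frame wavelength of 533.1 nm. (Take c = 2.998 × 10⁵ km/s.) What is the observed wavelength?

468.7 nm

β = v/c = 38400/299800 = 0.1281.
Relativistic Doppler for wavelength: λ' = λ₀ · √((1 − β)/(1 + β)).
λ' = 533.1 × √(0.8719/1.1281) = 533.1 × 0.87916 ≈ 468.7 nm.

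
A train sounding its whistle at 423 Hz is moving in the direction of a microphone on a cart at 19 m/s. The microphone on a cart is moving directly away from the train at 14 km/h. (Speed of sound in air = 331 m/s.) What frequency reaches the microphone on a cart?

443 Hz

14 km/h = 3.889 m/s.
Both move, so f' = f · (v − v_o)/(v − v_s).
f' = 423 × (331 − 3.889)/(331 − 19) = 423 × 327.11/312 ≈ 443 Hz.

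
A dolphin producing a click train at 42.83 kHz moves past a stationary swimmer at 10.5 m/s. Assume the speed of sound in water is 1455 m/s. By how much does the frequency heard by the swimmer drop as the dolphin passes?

0.618 kHz

Approaching: f₁ = f · v/(v − v_s) = 42.83 × 1455/1444.5 ≈ 43.141 kHz.
Receding: f₂ = f · v/(v + v_s) = 42.83 × 1455/1465.5 ≈ 42.523 kHz.
Drop: f₁ − f₂ = 2f·v·v_s/(v² − v_s²) = 2 × 42.83 × 1455 × 10.5/(1455² − 10.5²) ≈ 0.618 kHz.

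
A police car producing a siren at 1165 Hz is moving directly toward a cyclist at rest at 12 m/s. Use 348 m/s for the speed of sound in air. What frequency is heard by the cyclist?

Only the source moves, toward the listener, so f' = f · v/(v − v_s).
f' = 1165 × 348/(348 − 12) = 1165 × 348/336 ≈ 1207 Hz.

1207 Hz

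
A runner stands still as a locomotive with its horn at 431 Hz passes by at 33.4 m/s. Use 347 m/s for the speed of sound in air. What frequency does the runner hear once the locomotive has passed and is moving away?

Receding: f₂ = f · v/(v + v_s) = 431 × 347/380.4 ≈ 393 Hz.

393 Hz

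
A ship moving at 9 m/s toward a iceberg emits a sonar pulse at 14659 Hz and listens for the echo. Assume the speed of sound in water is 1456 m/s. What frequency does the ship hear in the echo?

The iceberg receives the sound from a moving source: f₁ = f₀ · v/(v − v_e) = 14659 × 1456/1447 ≈ 14750 Hz.
On the return leg the ship is a moving observer: f₂ = f₁ · (v + v_e)/v = 14750 × 1465/1456 ≈ 14841 Hz.
Equivalently f₂ = f₀ · (v + v_e)/(v − v_e).

14841 Hz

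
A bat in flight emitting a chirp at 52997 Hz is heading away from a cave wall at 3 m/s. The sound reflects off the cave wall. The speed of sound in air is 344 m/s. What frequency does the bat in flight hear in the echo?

52081 Hz

The cave wall receives the sound from a moving source: f₁ = f₀ · v/(v + v_e) = 52997 × 344/347 ≈ 52539 Hz.
On the return leg the bat in flight is a moving observer: f₂ = f₁ · (v − v_e)/v = 52539 × 341/344 ≈ 52081 Hz.
Equivalently f₂ = f₀ · (v − v_e)/(v + v_e).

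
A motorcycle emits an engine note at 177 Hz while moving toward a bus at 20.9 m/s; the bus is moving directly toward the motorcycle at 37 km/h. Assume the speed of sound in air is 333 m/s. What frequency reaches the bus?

195 Hz

37 km/h = 10.28 m/s.
With source approaching and observer approaching, f' = f · (v + v_o)/(v − v_s).
f' = 177 × (333 + 10.28)/(333 − 20.9) = 177 × 343.28/312.1 ≈ 195 Hz.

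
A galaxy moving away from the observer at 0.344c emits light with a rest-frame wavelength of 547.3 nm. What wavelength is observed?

783.4 nm

Relativistic Doppler for wavelength: λ' = λ₀ · √((1 + β)/(1 − β)).
λ' = 547.3 × √(1.3440/0.6560) = 547.3 × 1.43136 ≈ 783.4 nm.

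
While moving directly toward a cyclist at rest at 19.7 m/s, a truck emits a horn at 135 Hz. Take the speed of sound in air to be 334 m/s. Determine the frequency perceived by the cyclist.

143 Hz

Only the source moves, toward the listener, so f' = f · v/(v − v_s).
f' = 135 × 334/(334 − 19.7) = 135 × 334/314.3 ≈ 143 Hz.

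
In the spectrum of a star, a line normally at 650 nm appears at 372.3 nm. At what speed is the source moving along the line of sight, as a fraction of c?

0.506

λ'/λ₀ = 0.5728 < 1 (blueshift), so the source is approaching.
λ'/λ₀ = √((1 − β)/(1 + β)) for an approaching source ⇒ β = (1 − r²)/(1 + r²) with r = λ'/λ₀.
β = (1 − 0.3281)/(1 + 0.3281) ≈ 0.506.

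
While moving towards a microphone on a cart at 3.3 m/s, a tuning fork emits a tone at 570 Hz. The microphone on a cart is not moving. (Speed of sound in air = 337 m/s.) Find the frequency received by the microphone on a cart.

Only the source moves, toward the listener, so f' = f · v/(v − v_s).
f' = 570 × 337/(337 − 3.3) = 570 × 337/333.7 ≈ 576 Hz.

576 Hz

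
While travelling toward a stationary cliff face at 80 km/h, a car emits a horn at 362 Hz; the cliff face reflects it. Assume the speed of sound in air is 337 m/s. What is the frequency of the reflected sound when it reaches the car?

80 km/h = 22.22 m/s.
The cliff face receives the sound from a moving source: f₁ = f₀ · v/(v − v_e) = 362 × 337/314.78 ≈ 388 Hz.
On the return leg the car is a moving observer: f₂ = f₁ · (v + v_e)/v = 388 × 359.22/337 ≈ 413 Hz.
Equivalently f₂ = f₀ · (v + v_e)/(v − v_e).

413 Hz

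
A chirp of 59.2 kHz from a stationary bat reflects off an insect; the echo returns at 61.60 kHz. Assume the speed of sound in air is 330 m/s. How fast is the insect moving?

6.6 m/s

Double Doppler shift off a moving reflector: f₂ = f₀ · (v + u)/(v − u) (u > 0 toward emitter).
Rearranging, u = v · (f₂ − f₀)/(f₂ + f₀) = 330 × 2.40/120.80 ≈ 6.6 m/s.
So the insect is moving at 6.6 m/s toward the emitter.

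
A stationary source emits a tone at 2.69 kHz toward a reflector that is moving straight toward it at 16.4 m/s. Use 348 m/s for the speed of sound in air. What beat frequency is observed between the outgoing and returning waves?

266 Hz

At the reflector (a moving observer), f₁ = f₀ · (v + u)/v = 2.69 × 364.4/348 ≈ 2.817 kHz.
The reflection then acts as a moving source: f₂ = f₁ · v/(v − u) ≈ 2.956 kHz.
Equivalently f₂ = f₀ · (v + u)/(v − u).
Beat frequency (with f₀ = 2690 Hz): |f₂ − f₀| = 2u·f₀/(v − u) = 2 × 16.4 × 2690/331.6 ≈ 266 Hz.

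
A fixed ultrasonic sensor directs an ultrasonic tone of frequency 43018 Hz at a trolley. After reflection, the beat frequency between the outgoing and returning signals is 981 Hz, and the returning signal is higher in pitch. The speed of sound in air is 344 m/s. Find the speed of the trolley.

3.9 m/s

Double Doppler shift off a moving reflector: f₂ = f₀ · (v + u)/(v − u) (u > 0 toward emitter).
Returning signal is higher, so f₂ = f₀ + Δf = 43018 + 981 = 43999 Hz.
Rearranging, u = v · (f₂ − f₀)/(f₂ + f₀) = 344 × 981/87017 ≈ 3.9 m/s.
So the trolley is moving at 3.9 m/s toward the emitter.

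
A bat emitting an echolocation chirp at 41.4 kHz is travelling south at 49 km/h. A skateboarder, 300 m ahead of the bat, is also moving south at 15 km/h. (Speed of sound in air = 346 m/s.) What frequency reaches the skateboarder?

42.6 kHz

49 km/h = 13.61 m/s; 15 km/h = 4.167 m/s.
The skateboarder is ahead, so the bat is moving toward it while the skateboarder is moving away from the bat.
Both move, so f' = f · (v − v_o)/(v − v_s).
f' = 41.4 × (346 − 4.167)/(346 − 13.61) = 41.4 × 341.83/332.39 ≈ 42.6 kHz.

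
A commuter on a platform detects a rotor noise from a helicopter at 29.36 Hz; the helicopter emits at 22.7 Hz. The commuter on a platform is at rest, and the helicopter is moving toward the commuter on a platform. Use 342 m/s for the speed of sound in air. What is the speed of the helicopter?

f' = f · v/(v − v_s) ⇒ v_s = v · |1 − f/f'|.
v_s = 342 × |1 − 22.7/29.36| = 342 × 0.2268 ≈ 78 m/s.

78 m/s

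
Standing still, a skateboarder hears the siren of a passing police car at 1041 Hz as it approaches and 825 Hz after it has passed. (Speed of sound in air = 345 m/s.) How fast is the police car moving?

40 m/s

f₁/f₂ = (v + v_s)/(v − v_s), so v_s = v · (f₁ − f₂)/(f₁ + f₂).
v_s = 345 × (1041 − 825)/(1041 + 825) = 345 × 216/1866 ≈ 40 m/s.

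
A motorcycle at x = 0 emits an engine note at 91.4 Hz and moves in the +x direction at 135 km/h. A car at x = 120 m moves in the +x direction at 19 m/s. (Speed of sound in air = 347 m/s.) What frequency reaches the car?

97 Hz

135 km/h = 37.5 m/s.
The observer lies on the +x side, so the source is heading toward the observer and the observer is heading away from the source.
Both move, so f' = f · (v − v_o)/(v − v_s).
f' = 91.4 × (347 − 19)/(347 − 37.5) = 91.4 × 328/309.5 ≈ 97 Hz.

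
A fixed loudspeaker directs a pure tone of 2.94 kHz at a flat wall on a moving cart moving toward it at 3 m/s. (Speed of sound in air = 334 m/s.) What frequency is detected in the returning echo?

2.99 kHz

At the flat wall on a moving cart (a moving observer), f₁ = f₀ · (v + u)/v = 2.94 × 337/334 ≈ 2.97 kHz.
The reflection then acts as a moving source: f₂ = f₁ · v/(v − u) ≈ 2.99 kHz.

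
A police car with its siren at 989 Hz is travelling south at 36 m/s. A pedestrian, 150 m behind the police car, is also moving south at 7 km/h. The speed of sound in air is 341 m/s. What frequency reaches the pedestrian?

900 Hz

7 km/h = 1.944 m/s.
The pedestrian is behind, so the police car is moving away from it while the pedestrian is moving toward the police car.
General Doppler shift: f' = f · (v + v_o)/(v + v_s).
f' = 989 × (341 + 1.944)/(341 + 36) = 989 × 342.94/377 ≈ 900 Hz.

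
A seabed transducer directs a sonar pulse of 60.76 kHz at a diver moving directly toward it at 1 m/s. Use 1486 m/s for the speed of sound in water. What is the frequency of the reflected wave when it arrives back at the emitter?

60.8 kHz

The diver first receives the wave as a moving observer: f₁ = f₀ · (v + u)/v = 60.76 × (1486 + 1)/1486 ≈ 60.8 kHz.
The reflection then acts as a moving source: f₂ = f₁ · v/(v − u) ≈ 60.8 kHz.
Equivalently f₂ = f₀ · (v + u)/(v − u).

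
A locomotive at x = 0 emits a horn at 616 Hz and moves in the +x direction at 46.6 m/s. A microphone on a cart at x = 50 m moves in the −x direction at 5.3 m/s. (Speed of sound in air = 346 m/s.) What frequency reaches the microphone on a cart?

The observer lies on the +x side, so the source is heading toward the observer and the observer is heading toward the source.
With source approaching and observer approaching, f' = f · (v + v_o)/(v − v_s).
f' = 616 × (346 + 5.3)/(346 − 46.6) = 616 × 351.3/299.4 ≈ 723 Hz.

723 Hz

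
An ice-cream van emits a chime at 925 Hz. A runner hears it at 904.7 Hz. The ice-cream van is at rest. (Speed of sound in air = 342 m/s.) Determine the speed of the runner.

f' < f, so the runner is receding.
f' = f · (v − v_o)/v ⇒ v_o = v · |f'/f − 1|.
v_o = 342 × |904.7/925 − 1| = 342 × 0.02195 ≈ 7.5 m/s.

7.5 m/s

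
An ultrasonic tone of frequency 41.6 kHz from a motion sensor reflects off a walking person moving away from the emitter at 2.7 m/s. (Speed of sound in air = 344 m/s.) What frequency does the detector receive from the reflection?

At the walking person (a moving observer), f₁ = f₀ · (v − u)/v = 41.6 × 341.3/344 ≈ 41.3 kHz.
The reflection then acts as a moving source: f₂ = f₁ · v/(v + u) ≈ 41.0 kHz.

41.0 kHz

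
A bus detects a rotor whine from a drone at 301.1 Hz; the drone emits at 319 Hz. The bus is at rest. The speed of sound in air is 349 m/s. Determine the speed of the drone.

f' < f, so the drone is receding.
f' = f · v/(v + v_s) ⇒ v_s = v · |1 − f/f'|.
v_s = 349 × |1 − 319/301.1| = 349 × 0.05945 ≈ 20.7 m/s.

20.7 m/s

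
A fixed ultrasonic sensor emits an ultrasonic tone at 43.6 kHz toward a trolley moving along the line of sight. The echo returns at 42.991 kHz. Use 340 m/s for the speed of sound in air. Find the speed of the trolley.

2.39 m/s

Double Doppler shift off a moving reflector: f₂ = f₀ · (v + u)/(v − u) (u > 0 toward emitter).
Rearranging, u = v · (f₂ − f₀)/(f₂ + f₀) = 340 × -0.609/86.591 ≈ -2.39 m/s.
So the trolley is moving at 2.39 m/s away from the emitter.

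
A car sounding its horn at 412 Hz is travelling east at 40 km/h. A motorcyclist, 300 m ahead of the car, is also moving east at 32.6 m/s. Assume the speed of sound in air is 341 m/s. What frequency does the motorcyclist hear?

40 km/h = 11.11 m/s.
The motorcyclist is ahead, so the car is moving toward it while the motorcyclist is moving away from the car.
General Doppler shift: f' = f · (v − v_o)/(v − v_s).
f' = 412 × (341 − 32.6)/(341 − 11.11) = 412 × 308.4/329.89 ≈ 385 Hz.

385 Hz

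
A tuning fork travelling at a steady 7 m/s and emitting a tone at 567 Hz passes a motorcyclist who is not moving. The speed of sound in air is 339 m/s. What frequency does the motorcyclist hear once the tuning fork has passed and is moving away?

556 Hz

Receding: f₂ = f · v/(v + v_s) = 567 × 339/346 ≈ 556 Hz.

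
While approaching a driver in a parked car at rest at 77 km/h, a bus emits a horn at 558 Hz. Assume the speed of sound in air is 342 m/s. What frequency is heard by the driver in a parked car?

595 Hz

77 km/h = 21.39 m/s.
With the source moving toward a stationary observer, f' = f · v/(v − v_s).
f' = 558 × 342/(342 − 21.39) = 558 × 342/320.6 ≈ 595 Hz.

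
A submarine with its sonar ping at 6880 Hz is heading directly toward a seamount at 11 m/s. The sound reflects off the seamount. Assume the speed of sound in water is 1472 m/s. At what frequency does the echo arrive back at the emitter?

The seamount receives the sound from a moving source: f₁ = f₀ · v/(v − v_e) = 6880 × 1472/1461 ≈ 6932 Hz.
On the return leg the submarine is a moving observer: f₂ = f₁ · (v + v_e)/v = 6932 × 1483/1472 ≈ 6984 Hz.
Equivalently f₂ = f₀ · (v + v_e)/(v − v_e).

6984 Hz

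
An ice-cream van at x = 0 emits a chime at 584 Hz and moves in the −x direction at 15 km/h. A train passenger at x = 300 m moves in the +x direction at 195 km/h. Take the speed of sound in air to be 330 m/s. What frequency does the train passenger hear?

15 km/h = 4.167 m/s; 195 km/h = 54.17 m/s.
The observer lies on the +x side, so the source is heading away from the observer and the observer is heading away from the source.
Both move, so f' = f · (v − v_o)/(v + v_s).
f' = 584 × (330 − 54.17)/(330 + 4.167) = 584 × 275.83/334.17 ≈ 482 Hz.

482 Hz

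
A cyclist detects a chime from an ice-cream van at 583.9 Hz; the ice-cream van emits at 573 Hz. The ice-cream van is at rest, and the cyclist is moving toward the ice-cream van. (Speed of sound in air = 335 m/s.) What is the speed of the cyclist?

f' = f · (v + v_o)/v ⇒ v_o = v · |f'/f − 1|.
v_o = 335 × |583.9/573 − 1| = 335 × 0.01902 ≈ 6.4 m/s.

6.4 m/s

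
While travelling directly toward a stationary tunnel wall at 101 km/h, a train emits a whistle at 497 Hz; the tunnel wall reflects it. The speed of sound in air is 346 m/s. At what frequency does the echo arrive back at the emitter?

101 km/h = 28.06 m/s.
The tunnel wall receives the sound from a moving source: f₁ = f₀ · v/(v − v_e) = 497 × 346/317.94 ≈ 541 Hz.
On the return leg the train is a moving observer: f₂ = f₁ · (v + v_e)/v = 541 × 374.06/346 ≈ 585 Hz.

585 Hz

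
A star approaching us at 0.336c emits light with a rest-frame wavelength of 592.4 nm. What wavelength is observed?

Relativistic Doppler for wavelength: λ' = λ₀ · √((1 − β)/(1 + β)).
λ' = 592.4 × √(0.6640/1.3360) = 592.4 × 0.70499 ≈ 417.6 nm.

417.6 nm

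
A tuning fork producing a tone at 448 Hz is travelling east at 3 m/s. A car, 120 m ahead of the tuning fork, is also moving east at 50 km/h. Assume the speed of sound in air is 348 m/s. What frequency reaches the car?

50 km/h = 13.89 m/s.
The car is ahead, so the tuning fork is moving toward it while the car is moving away from the tuning fork.
Both move, so f' = f · (v − v_o)/(v − v_s).
f' = 448 × (348 − 13.89)/(348 − 3) = 448 × 334.11/345 ≈ 434 Hz.

434 Hz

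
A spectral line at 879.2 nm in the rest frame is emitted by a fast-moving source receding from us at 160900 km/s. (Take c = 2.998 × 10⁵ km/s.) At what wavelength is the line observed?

β = v/c = 160900/299800 = 0.5367.
Relativistic Doppler for wavelength: λ' = λ₀ · √((1 + β)/(1 − β)).
λ' = 879.2 × √(1.5367/0.4633) = 879.2 × 1.82120 ≈ 1601.2 nm.

1601.2 nm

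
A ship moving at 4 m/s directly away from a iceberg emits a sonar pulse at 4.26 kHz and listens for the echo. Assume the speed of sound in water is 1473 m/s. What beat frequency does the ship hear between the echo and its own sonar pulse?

23.1 Hz

The iceberg receives the sound from a moving source: f₁ = f₀ · v/(v + v_e) = 4.26 × 1473/1477 ≈ 4.2485 kHz.
On the return leg the ship is a moving observer: f₂ = f₁ · (v − v_e)/v = 4.2485 × 1469/1473 ≈ 4.2369 kHz.
Beat against the emitted tone (with f₀ = 4260 Hz): |f₂ − f₀| = 2v_e·f₀/(v + v_e) = 2 × 4 × 4260/1477 ≈ 23.1 Hz.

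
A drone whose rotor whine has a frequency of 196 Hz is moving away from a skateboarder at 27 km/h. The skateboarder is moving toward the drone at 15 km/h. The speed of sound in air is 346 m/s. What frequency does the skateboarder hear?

27 km/h = 7.5 m/s; 15 km/h = 4.167 m/s.
With source receding and observer approaching, f' = f · (v + v_o)/(v + v_s).
f' = 196 × (346 + 4.167)/(346 + 7.5) = 196 × 350.17/353.5 ≈ 194 Hz.

194 Hz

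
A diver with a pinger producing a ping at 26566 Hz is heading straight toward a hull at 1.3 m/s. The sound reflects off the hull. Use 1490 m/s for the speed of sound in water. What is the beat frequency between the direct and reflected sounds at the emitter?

The hull receives the sound from a moving source: f₁ = f₀ · v/(v − v_e) = 26566 × 1490/1488.7 ≈ 26589.2 Hz.
On the return leg the diver with a pinger is a moving observer: f₂ = f₁ · (v + v_e)/v = 26589.2 × 1491.3/1490 ≈ 26612.4 Hz.
Equivalently f₂ = f₀ · (v + v_e)/(v − v_e).
Beat against the emitted tone: |f₂ − f₀| = 2v_e·f₀/(v − v_e) = 2 × 1.3 × 26566/1488.7 ≈ 46.4 Hz.

46.4 Hz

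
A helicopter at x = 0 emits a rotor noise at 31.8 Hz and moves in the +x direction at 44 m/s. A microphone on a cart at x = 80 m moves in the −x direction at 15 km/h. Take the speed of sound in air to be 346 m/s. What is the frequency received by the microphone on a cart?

36.9 Hz

15 km/h = 4.167 m/s.
The observer lies on the +x side, so the source is heading toward the observer and the observer is heading toward the source.
With source approaching and observer approaching, f' = f · (v + v_o)/(v − v_s).
f' = 31.8 × (346 + 4.167)/(346 − 44) = 31.8 × 350.17/302 ≈ 36.9 Hz.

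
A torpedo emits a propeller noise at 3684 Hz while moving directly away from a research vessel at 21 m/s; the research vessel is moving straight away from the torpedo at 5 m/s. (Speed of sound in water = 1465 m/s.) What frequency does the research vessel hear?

3620 Hz

Both move, so f' = f · (v − v_o)/(v + v_s).
f' = 3684 × (1465 − 5)/(1465 + 21) = 3684 × 1460/1486 ≈ 3620 Hz.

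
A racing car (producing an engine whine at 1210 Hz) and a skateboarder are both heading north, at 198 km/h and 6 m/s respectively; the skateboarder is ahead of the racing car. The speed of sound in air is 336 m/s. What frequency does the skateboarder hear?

198 km/h = 55 m/s.
The skateboarder is ahead, so the racing car is moving toward it while the skateboarder is moving away from the racing car.
With source approaching and observer receding, f' = f · (v − v_o)/(v − v_s).
f' = 1210 × (336 − 6)/(336 − 55) = 1210 × 330/281 ≈ 1421 Hz.

1421 Hz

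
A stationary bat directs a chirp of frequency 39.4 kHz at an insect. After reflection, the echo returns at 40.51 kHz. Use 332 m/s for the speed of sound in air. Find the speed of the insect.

4.6 m/s

Double Doppler shift off a moving reflector: f₂ = f₀ · (v + u)/(v − u) (u > 0 toward emitter).
Rearranging, u = v · (f₂ − f₀)/(f₂ + f₀) = 332 × 1.11/79.91 ≈ 4.6 m/s.
So the insect is moving at 4.6 m/s toward the emitter.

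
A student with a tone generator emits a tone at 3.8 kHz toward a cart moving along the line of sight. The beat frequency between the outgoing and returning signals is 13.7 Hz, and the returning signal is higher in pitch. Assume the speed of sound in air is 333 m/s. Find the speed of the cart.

0.60 m/s

Double Doppler shift off a moving reflector: f₂ = f₀ · (v + u)/(v − u) (u > 0 toward emitter).
Returning signal is higher, so f₂ = f₀ + Δf = 3800 + 13.7 = 3813.7 Hz.
Rearranging, u = v · (f₂ − f₀)/(f₂ + f₀) = 333 × 13.7/7613.7 ≈ 0.60 m/s.
So the cart is moving at 0.60 m/s toward the emitter.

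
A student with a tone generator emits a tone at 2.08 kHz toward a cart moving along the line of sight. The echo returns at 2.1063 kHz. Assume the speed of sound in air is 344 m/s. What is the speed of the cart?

Double Doppler shift off a moving reflector: f₂ = f₀ · (v + u)/(v − u) (u > 0 toward emitter).
Rearranging, u = v · (f₂ − f₀)/(f₂ + f₀) = 344 × 0.0263/4.1863 ≈ 2.16 m/s.
So the cart is moving at 2.16 m/s toward the emitter.

2.16 m/s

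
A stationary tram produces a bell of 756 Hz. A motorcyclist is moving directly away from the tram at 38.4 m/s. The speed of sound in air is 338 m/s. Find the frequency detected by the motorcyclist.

Only the observer moves, away from the source, so f' = f · (v − v_o)/v.
f' = 756 × (338 − 38.4)/338 = 756 × 299.6/338 ≈ 670 Hz.

670 Hz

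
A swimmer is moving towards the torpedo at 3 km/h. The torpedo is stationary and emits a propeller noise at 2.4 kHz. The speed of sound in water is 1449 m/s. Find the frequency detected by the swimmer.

2.40 kHz

3 km/h = 0.8333 m/s.
Moving observer, stationary source: f' = f · (v + v_o)/v.
f' = 2.4 × (1449 + 0.8333)/1449 = 2.4 × 1449.8/1449 ≈ 2.40 kHz.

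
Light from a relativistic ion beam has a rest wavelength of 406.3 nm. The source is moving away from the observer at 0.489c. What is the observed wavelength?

Relativistic Doppler for wavelength: λ' = λ₀ · √((1 + β)/(1 − β)).
λ' = 406.3 × √(1.4890/0.5110) = 406.3 × 1.70701 ≈ 693.6 nm.

693.6 nm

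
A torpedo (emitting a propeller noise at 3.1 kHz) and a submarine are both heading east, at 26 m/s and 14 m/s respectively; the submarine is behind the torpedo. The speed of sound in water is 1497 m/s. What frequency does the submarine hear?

3.08 kHz

The submarine is behind, so the torpedo is moving away from it while the submarine is moving toward the torpedo.
With source receding and observer approaching, f' = f · (v + v_o)/(v + v_s).
f' = 3.1 × (1497 + 14)/(1497 + 26) = 3.1 × 1511/1523 ≈ 3.08 kHz.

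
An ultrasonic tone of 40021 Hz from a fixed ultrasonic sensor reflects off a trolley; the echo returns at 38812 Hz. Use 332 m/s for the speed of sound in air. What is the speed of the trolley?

5.1 m/s

Double Doppler shift off a moving reflector: f₂ = f₀ · (v + u)/(v − u) (u > 0 toward emitter).
Rearranging, u = v · (f₂ − f₀)/(f₂ + f₀) = 332 × -1209/78833 ≈ -5.1 m/s.
So the trolley is moving at 5.1 m/s away from the emitter.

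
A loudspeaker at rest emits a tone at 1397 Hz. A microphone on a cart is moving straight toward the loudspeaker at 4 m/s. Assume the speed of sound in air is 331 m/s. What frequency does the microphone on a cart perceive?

Only the observer moves, toward the source, so f' = f · (v + v_o)/v.
f' = 1397 × (331 + 4)/331 = 1397 × 335/331 ≈ 1414 Hz.

1414 Hz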